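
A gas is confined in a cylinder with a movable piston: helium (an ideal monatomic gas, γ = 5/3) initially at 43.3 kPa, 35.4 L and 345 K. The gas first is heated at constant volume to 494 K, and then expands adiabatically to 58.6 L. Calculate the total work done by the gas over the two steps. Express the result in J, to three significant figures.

Step 1 (isochoric): W = 0 (constant volume).
After step 1: P = 62 kPa (V unchanged).
Step 2 (adiabatic): W = (P₁V₁ − P₂V₂)/(γ−1) = (2195 − 1568)/0.667 = 939.6 J.
W_total = 0 + 939.6 = 939.6 J.

W_total ≈ 940 J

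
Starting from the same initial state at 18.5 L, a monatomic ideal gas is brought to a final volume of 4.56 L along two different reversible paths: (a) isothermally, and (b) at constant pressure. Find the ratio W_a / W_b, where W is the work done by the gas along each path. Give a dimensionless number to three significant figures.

Path (a) isothermal: W = P₁V₁ ln(V₂/V₁) → W_a/(P₁V₁) = -1.4.
Path (b) isobaric: W = P₁(V₂ − V₁) → W_b/(P₁V₁) = -0.7535.
W_a / W_b = -1.4 / -0.7535 = 1.859.

W_a / W_b ≈ 1.86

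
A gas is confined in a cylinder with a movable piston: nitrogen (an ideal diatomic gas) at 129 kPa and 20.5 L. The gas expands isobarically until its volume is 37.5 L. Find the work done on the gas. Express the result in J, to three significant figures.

W ≈ -2190 J

Isobaric: W = P ΔV.
W = (129 kPa)(37.5 − 20.5 L) = (129)(17) = 2193 J.
Work on gas = −W_by = -2193 J.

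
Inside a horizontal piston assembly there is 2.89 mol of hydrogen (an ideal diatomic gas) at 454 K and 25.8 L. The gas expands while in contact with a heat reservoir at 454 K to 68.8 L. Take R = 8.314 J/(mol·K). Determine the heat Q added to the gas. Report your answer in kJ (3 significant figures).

Q ≈ 10.7 kJ

Isothermal ⇒ ΔU = 0, so Q = W = nRT ln(V₂/V₁).
Q = (2.89)(8.314)(454) ln(68.8/25.8) = 10908 × 0.9808 = 10699 J.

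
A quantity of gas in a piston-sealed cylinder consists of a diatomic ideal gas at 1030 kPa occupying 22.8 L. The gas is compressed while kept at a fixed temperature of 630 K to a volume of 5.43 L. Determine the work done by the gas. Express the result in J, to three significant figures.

Isothermal: W = nRT ln(V₂/V₁) = P₁V₁ ln(V₂/V₁).
P₁V₁ = (1030 kPa)(22.8 L) = 23484 J.
W = 23484 × ln(5.43/22.8) = 23484 × -1.435
W_by_gas = -33695 J.

W ≈ -33700 J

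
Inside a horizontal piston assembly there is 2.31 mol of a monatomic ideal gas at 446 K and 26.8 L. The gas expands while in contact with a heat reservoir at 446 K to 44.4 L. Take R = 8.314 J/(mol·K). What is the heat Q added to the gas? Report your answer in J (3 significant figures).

Q ≈ 4320 J

Isothermal ⇒ ΔU = 0, so Q = W = nRT ln(V₂/V₁).
Q = (2.31)(8.314)(446) ln(44.4/26.8) = 8566 × 0.5048 = 4324 J.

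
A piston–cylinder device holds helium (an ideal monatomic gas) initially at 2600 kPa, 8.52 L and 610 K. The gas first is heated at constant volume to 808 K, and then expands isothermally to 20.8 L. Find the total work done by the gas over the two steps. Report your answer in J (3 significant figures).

W_total ≈ 26200 J

Step 1 (isochoric): W = 0 (constant volume).
After step 1: P = 3444 kPa (V unchanged).
Step 2 (isothermal): W = P₁V₁ ln(V₂/V₁) = (29342) ln(20.8/8.52) = 26189 J.
W_total = 0 + 26189 = 26189 J.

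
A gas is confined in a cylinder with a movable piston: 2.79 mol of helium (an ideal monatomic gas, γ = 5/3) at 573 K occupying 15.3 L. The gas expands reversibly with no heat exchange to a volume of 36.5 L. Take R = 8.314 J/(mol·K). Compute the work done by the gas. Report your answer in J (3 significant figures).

Adiabatic: TV^(γ−1) = const with γ = 5/3.
T₂ = T₁ (V₁/V₂)^(γ−1) = 573 × (15.3/36.5)^0.667 = 573 × 0.5601 = 320.9 K.
W_by = nCᵥ(T₁ − T₂) = (2.79)(12.47)(573 − 320.9) = 8770 J.

W ≈ 8770 J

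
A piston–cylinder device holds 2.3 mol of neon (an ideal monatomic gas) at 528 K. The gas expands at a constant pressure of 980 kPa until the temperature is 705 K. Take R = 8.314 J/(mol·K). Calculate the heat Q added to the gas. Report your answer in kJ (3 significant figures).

Isobaric: W = nRΔT = (2.3)(8.314)(177) = 3385 J.
ΔU = nCᵥΔT with Cᵥ = 3R/2: ΔU = (2.3)(12.47)(177) = 5077 J.
Q = ΔU + W = 5077 + 3385 = 8462 J.

Q ≈ 8.46 kJ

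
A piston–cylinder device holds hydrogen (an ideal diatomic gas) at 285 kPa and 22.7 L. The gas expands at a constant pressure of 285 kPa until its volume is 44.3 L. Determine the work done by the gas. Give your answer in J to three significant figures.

Isobaric: W = P ΔV.
W = (285 kPa)(44.3 − 22.7 L) = (285)(21.6) = 6156 J.

W ≈ 6160 J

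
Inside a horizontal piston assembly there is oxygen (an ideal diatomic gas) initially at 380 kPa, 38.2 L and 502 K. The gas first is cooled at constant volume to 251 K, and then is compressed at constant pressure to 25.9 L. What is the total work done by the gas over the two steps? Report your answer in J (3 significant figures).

Step 1 (isochoric): W = 0 (constant volume).
After step 1: P = 190 kPa (V unchanged).
Step 2 (isobaric): W = PΔV = (190 kPa)(25.9 − 38.2 L) = -2337 J.
W_total = 0 − 2337 = -2337 J.

W_total ≈ -2340 J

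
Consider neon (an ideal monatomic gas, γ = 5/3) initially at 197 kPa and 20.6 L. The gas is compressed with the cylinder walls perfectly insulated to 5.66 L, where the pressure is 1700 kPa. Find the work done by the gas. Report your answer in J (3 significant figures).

W ≈ -8350 J

Adiabatic: W = (P₁V₁ − P₂V₂)/(γ − 1) with γ = 5/3.
P₁V₁ = 4058 J, P₂V₂ = 9622 J.
W = (4058 − 9622) / 0.6667 = -8346 J.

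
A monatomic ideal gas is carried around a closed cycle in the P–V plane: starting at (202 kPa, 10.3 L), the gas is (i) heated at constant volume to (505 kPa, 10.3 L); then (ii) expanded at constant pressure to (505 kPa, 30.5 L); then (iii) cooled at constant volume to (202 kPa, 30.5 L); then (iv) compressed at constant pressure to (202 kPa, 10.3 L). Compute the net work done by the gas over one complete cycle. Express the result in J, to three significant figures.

Constant-volume legs do no work.
W(ii) = (505)(30.5 − 10.3) = 10201 J; W(iv) = (202)(10.3 − 30.5) = -4080 J.
W_net = 10201 − 4080 = 6121 J (the clockwise enclosed area).

W_net ≈ 6120 J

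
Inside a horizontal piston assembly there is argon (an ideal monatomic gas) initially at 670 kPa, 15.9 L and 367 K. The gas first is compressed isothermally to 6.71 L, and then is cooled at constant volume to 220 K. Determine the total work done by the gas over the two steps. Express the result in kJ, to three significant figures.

Step 1 (isothermal): W = P₁V₁ ln(V₂/V₁) = (10653) ln(6.71/15.9) = -9191 J.
Step 2 (isochoric): W = 0 (constant volume).
W_total = -9191 + 0 = -9191 J.

W_total ≈ -9.19 kJ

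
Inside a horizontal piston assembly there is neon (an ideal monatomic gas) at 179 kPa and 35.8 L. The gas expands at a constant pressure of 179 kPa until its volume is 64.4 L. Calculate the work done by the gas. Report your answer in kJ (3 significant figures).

W ≈ 5.12 kJ

Isobaric: W = P ΔV.
W = (179 kPa)(64.4 − 35.8 L) = (179)(28.6) = 5119 J.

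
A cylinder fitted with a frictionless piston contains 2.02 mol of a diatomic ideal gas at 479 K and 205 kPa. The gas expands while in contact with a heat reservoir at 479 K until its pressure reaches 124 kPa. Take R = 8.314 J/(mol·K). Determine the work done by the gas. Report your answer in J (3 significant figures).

Isothermal process: W = nRT ln(V₂/V₁) = nRT ln(P₁/P₂).
W = (2.02)(8.314)(479) × ln(205/124)
  = 8044 × ln(1.653) = 8044 × 0.5027
W_by_gas = 4044 J.

W ≈ 4040 J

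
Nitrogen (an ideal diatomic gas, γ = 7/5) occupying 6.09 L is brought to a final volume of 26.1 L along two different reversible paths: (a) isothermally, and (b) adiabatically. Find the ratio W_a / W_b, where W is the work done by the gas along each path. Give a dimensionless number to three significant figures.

W_a / W_b ≈ 1.32

Path (a) isothermal: W = P₁V₁ ln(V₂/V₁) → W_a/(P₁V₁) = 1.455.
Path (b) adiabatic: W = P₁V₁(1 − (V₁/V₂)^(γ−1))/(γ−1) → W_b/(P₁V₁) = 1.103.
W_a / W_b = 1.455 / 1.103 = 1.319.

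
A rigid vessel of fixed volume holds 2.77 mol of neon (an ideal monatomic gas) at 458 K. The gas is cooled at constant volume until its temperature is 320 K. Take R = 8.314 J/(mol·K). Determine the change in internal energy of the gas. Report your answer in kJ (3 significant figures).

ΔU ≈ -4.77 kJ

Constant volume ⇒ W = 0, so Q = ΔU = nCᵥΔT with Cᵥ = 3R/2 = 12.47 J/(mol·K).
ΔU = (2.77)(12.47)(320 − 458) = -4767 J.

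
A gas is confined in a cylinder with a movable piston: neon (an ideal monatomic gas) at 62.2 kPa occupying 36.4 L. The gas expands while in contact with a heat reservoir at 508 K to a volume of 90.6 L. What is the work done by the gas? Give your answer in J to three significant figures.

Isothermal: W = nRT ln(V₂/V₁) = P₁V₁ ln(V₂/V₁).
P₁V₁ = (62.2 kPa)(36.4 L) = 2264 J.
W = 2264 × ln(90.6/36.4) = 2264 × 0.9119
W_by_gas = 2065 J.

W ≈ 2060 J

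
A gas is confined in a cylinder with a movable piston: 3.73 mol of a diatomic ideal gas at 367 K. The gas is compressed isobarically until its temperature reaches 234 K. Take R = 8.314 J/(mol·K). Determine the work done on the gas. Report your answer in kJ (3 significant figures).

Isobaric: W = P ΔV = nR ΔT.
W = (3.73)(8.314)(234 − 367) = -4124 J.
Work on gas = −W_by = 4124 J.

W ≈ 4.12 kJ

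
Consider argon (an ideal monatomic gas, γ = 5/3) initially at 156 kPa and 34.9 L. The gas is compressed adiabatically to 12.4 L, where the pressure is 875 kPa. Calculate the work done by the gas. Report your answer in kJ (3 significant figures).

Adiabatic: W = (P₁V₁ − P₂V₂)/(γ − 1) with γ = 5/3.
P₁V₁ = 5444 J, P₂V₂ = 10850 J.
W = (5444 − 10850) / 0.6667 = -8108 J.

W ≈ -8.11 kJ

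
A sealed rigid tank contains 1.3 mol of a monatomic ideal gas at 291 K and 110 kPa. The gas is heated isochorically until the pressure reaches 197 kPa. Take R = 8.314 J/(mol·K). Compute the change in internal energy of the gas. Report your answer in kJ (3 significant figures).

Constant volume ⇒ W = 0, so Q = ΔU = nCᵥΔT with Cᵥ = 3R/2 = 12.47 J/(mol·K).
At constant V, T₂/T₁ = P₂/P₁ ⇒ ΔT = T₁(P₂/P₁ − 1) = 291·(197/110 − 1) = 230.2 K.
ΔU = (1.3)(12.47)(230.2) = 3731 J.

ΔU ≈ 3.73 kJ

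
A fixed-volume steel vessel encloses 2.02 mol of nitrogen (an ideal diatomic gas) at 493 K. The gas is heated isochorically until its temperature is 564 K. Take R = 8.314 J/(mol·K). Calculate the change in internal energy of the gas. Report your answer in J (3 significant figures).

Constant volume ⇒ W = 0, so Q = ΔU = nCᵥΔT with Cᵥ = 5R/2 = 20.79 J/(mol·K).
ΔU = (2.02)(20.79)(564 − 493) = 2981 J.

ΔU ≈ 2980 J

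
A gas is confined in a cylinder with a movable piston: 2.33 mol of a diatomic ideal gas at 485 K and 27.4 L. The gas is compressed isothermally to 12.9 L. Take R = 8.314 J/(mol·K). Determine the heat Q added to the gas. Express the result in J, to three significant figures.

Isothermal ⇒ ΔU = 0, so Q = W = nRT ln(V₂/V₁).
Q = (2.33)(8.314)(485) ln(12.9/27.4) = 9395 × -0.7533 = -7078 J.

Q ≈ -7080 J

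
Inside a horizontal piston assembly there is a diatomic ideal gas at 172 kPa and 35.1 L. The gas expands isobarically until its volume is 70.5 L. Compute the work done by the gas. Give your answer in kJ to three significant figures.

Isobaric: W = P ΔV.
W = (172 kPa)(70.5 − 35.1 L) = (172)(35.4) = 6089 J.

W ≈ 6.09 kJ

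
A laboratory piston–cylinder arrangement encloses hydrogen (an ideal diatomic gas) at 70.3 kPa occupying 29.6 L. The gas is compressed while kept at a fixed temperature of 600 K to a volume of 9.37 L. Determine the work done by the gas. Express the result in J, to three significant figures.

Isothermal: W = nRT ln(V₂/V₁) = P₁V₁ ln(V₂/V₁).
P₁V₁ = (70.3 kPa)(29.6 L) = 2081 J.
W = 2081 × ln(9.37/29.6) = 2081 × -1.15
W_by_gas = -2394 J.

W ≈ -2390 J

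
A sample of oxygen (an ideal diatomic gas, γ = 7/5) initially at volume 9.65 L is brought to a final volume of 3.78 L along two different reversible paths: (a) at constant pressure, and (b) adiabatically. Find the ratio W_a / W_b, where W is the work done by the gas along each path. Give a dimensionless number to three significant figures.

Path (a) isobaric: W = P₁(V₂ − V₁) → W_a/(P₁V₁) = -0.6083.
Path (b) adiabatic: W = P₁V₁(1 − (V₁/V₂)^(γ−1))/(γ−1) → W_b/(P₁V₁) = -1.137.
W_a / W_b = -0.6083 / -1.137 = 0.535.

W_a / W_b ≈ 0.535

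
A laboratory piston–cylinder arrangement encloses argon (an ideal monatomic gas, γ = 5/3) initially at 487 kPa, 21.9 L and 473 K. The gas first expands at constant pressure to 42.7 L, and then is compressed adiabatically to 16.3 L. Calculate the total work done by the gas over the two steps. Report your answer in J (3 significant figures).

Step 1 (isobaric): W = PΔV = (487 kPa)(42.7 − 21.9 L) = 10130 J.
After step 1: P = 487 kPa, V = 42.7 L, T = 922.2 K.
Step 2 (adiabatic): W = (P₁V₁ − P₂V₂)/(γ−1) = (20795 − 39517)/0.667 = -28083 J.
W_total = 10130 − 28083 = -17954 J.

W_total ≈ -18000 J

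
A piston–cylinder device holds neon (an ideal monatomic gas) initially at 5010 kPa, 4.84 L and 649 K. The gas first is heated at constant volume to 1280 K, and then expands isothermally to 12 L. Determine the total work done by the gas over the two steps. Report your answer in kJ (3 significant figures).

Step 1 (isochoric): W = 0 (constant volume).
After step 1: P = 9881 kPa (V unchanged).
Step 2 (isothermal): W = P₁V₁ ln(V₂/V₁) = (47824) ln(12/4.84) = 43424 J.
W_total = 0 + 43424 = 43424 J.

W_total ≈ 43.4 kJ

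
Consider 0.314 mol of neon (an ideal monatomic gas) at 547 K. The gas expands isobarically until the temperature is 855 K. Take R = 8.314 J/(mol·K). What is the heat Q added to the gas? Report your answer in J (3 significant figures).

Q ≈ 2010 J

Isobaric: W = nRΔT = (0.314)(8.314)(308) = 804.1 J.
ΔU = nCᵥΔT with Cᵥ = 3R/2: ΔU = (0.314)(12.47)(308) = 1206 J.
Q = ΔU + W = 1206 + 804.1 = 2010 J.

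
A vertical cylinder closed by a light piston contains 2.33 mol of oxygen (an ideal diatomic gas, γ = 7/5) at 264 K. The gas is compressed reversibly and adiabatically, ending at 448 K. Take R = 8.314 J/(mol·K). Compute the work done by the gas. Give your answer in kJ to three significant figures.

Adiabatic ⇒ Q = 0, so W_by = −ΔU = nCᵥ(T₁ − T₂).
Cᵥ = 5R/2 = 20.79 J/(mol·K).
W = (2.33)(20.79)(264 − 448) = -8911 J.

W ≈ -8.91 kJ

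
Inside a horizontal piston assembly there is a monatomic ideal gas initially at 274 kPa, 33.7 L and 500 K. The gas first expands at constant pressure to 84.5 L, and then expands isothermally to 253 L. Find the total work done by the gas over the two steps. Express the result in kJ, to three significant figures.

Step 1 (isobaric): W = PΔV = (274 kPa)(84.5 − 33.7 L) = 13919 J.
After step 1: P = 274 kPa, V = 84.5 L, T = 1254 K.
Step 2 (isothermal): W = P₁V₁ ln(V₂/V₁) = (23153) ln(253/84.5) = 25390 J.
W_total = 13919 + 25390 = 39310 J.

W_total ≈ 39.3 kJ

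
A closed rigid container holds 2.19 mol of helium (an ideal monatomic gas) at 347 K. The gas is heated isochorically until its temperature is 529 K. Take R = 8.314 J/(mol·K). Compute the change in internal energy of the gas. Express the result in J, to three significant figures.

Constant volume ⇒ W = 0, so Q = ΔU = nCᵥΔT with Cᵥ = 3R/2 = 12.47 J/(mol·K).
ΔU = (2.19)(12.47)(529 − 347) = 4971 J.

ΔU ≈ 4970 J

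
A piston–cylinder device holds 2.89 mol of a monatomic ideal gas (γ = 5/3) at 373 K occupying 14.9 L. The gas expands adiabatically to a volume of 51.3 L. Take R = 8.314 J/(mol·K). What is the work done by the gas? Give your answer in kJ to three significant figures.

Adiabatic: TV^(γ−1) = const with γ = 5/3.
T₂ = T₁ (V₁/V₂)^(γ−1) = 373 × (14.9/51.3)^0.667 = 373 × 0.4386 = 163.6 K.
W_by = nCᵥ(T₁ − T₂) = (2.89)(12.47)(373 − 163.6) = 7547 J.

W ≈ 7.55 kJ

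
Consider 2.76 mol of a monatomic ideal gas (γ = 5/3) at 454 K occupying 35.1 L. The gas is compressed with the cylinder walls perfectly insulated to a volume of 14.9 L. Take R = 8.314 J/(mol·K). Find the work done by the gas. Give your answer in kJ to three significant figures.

Adiabatic: TV^(γ−1) = const with γ = 5/3.
T₂ = T₁ (V₁/V₂)^(γ−1) = 454 × (35.1/14.9)^0.667 = 454 × 1.77 = 803.8 K.
W_by = nCᵥ(T₁ − T₂) = (2.76)(12.47)(454 − 803.8) = -12039 J.

W ≈ -12.0 kJ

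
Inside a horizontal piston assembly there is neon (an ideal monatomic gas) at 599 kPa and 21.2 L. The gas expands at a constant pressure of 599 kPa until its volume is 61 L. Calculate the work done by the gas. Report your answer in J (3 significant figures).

Isobaric: W = P ΔV.
W = (599 kPa)(61 − 21.2 L) = (599)(39.8) = 23840 J.

W ≈ 23800 J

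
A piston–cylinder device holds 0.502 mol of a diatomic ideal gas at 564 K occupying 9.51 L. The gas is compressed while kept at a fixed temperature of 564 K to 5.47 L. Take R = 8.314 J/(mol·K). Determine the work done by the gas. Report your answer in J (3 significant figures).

W ≈ -1300 J

Isothermal: W = nRT ln(V₂/V₁).
W = (0.502)(8.314)(564) × ln(5.47/9.51)
  = 2354 × -0.5531
W_by_gas = -1302 J.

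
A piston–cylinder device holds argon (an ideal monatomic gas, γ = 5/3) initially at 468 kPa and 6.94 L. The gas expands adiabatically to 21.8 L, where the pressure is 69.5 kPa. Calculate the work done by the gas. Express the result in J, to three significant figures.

Adiabatic: W = (P₁V₁ − P₂V₂)/(γ − 1) with γ = 5/3.
P₁V₁ = 3248 J, P₂V₂ = 1515 J.
W = (3248 − 1515) / 0.6667 = 2599 J.

W ≈ 2600 J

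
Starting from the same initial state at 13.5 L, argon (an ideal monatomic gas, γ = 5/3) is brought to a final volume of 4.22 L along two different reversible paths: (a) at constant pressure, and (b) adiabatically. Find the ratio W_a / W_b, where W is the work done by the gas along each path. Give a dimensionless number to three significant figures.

Path (a) isobaric: W = P₁(V₂ − V₁) → W_a/(P₁V₁) = -0.6874.
Path (b) adiabatic: W = P₁V₁(1 − (V₁/V₂)^(γ−1))/(γ−1) → W_b/(P₁V₁) = -1.757.
W_a / W_b = -0.6874 / -1.757 = 0.3913.

W_a / W_b ≈ 0.391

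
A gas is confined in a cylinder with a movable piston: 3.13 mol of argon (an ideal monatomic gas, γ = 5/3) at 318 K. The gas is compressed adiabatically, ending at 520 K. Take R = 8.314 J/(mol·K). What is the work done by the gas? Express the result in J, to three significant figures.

Adiabatic ⇒ Q = 0, so W_by = −ΔU = nCᵥ(T₁ − T₂).
Cᵥ = 3R/2 = 12.47 J/(mol·K).
W = (3.13)(12.47)(318 − 520) = -7885 J.

W ≈ -7880 J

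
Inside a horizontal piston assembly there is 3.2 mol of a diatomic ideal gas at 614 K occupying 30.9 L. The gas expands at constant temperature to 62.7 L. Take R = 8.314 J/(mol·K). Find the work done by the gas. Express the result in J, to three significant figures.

W ≈ 11600 J

Isothermal: W = nRT ln(V₂/V₁).
W = (3.2)(8.314)(614) × ln(62.7/30.9)
  = 16335 × 0.7076
W_by_gas = 11559 J.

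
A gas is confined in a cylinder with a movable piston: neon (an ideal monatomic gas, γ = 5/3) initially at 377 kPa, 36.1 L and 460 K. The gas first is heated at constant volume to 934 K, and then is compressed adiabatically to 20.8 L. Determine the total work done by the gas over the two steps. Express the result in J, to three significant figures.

W_total ≈ -18400 J

Step 1 (isochoric): W = 0 (constant volume).
After step 1: P = 765.5 kPa (V unchanged).
Step 2 (adiabatic): W = (P₁V₁ − P₂V₂)/(γ−1) = (27634 − 39909)/0.667 = -18413 J.
W_total = 0 − 18413 = -18413 J.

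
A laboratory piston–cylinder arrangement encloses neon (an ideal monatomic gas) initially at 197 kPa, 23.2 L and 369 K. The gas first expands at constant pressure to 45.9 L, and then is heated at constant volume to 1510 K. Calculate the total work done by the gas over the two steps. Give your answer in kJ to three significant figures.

W_total ≈ 4.47 kJ

Step 1 (isobaric): W = PΔV = (197 kPa)(45.9 − 23.2 L) = 4472 J.
Step 2 (isochoric): W = 0 (constant volume).
W_total = 4472 + 0 = 4472 J.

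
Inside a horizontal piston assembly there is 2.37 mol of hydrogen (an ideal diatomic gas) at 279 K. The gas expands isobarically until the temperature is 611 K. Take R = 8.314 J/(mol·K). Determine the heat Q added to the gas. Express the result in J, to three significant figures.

Isobaric: W = nRΔT = (2.37)(8.314)(332) = 6542 J.
ΔU = nCᵥΔT with Cᵥ = 5R/2: ΔU = (2.37)(20.79)(332) = 16354 J.
Q = ΔU + W = 16354 + 6542 = 22896 J.

Q ≈ 22900 J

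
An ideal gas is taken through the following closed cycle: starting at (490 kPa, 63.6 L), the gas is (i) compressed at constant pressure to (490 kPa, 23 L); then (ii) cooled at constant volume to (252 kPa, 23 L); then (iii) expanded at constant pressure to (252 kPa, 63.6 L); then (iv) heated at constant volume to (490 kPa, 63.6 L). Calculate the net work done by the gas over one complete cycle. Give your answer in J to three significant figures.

Constant-volume legs do no work.
W(i) = (490)(23 − 63.6) = -19894 J; W(iii) = (252)(63.6 − 23) = 10231 J.
W_net = -19894 + 10231 = -9663 J (the counter-clockwise enclosed area).

W_net ≈ -9660 J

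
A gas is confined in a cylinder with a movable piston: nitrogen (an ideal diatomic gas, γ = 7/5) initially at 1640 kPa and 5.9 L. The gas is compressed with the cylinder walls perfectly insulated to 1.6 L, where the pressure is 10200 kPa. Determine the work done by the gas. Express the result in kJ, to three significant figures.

W ≈ -16.6 kJ

Adiabatic: W = (P₁V₁ − P₂V₂)/(γ − 1) with γ = 7/5.
P₁V₁ = 9676 J, P₂V₂ = 16320 J.
W = (9676 − 16320) / 0.4 = -16610 J.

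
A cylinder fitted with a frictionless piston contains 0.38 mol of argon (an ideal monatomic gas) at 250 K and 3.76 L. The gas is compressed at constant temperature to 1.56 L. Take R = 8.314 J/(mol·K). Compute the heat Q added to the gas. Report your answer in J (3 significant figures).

Q ≈ -695 J

Isothermal ⇒ ΔU = 0, so Q = W = nRT ln(V₂/V₁).
Q = (0.38)(8.314)(250) ln(1.56/3.76) = 789.8 × -0.8797 = -694.8 J.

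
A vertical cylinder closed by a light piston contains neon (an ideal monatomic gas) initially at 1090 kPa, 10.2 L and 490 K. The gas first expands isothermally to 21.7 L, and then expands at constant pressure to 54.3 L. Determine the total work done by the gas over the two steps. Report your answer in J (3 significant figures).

Step 1 (isothermal): W = P₁V₁ ln(V₂/V₁) = (11118) ln(21.7/10.2) = 8393 J.
After step 1: P = 512.4 kPa, V = 21.7 L, T = 490 K.
Step 2 (isobaric): W = PΔV = (512.4 kPa)(54.3 − 21.7 L) = 16703 J.
W_total = 8393 + 16703 = 25096 J.

W_total ≈ 25100 J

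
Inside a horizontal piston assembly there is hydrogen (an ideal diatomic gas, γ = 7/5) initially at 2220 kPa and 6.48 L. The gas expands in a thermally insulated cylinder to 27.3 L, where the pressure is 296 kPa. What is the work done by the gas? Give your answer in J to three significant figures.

W ≈ 15800 J

Adiabatic: W = (P₁V₁ − P₂V₂)/(γ − 1) with γ = 7/5.
P₁V₁ = 14386 J, P₂V₂ = 8081 J.
W = (14386 − 8081) / 0.4 = 15762 J.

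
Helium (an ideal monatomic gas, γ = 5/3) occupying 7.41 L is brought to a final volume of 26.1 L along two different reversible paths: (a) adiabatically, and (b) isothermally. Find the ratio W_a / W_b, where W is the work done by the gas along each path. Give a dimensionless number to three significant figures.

Path (a) adiabatic: W = P₁V₁(1 − (V₁/V₂)^(γ−1))/(γ−1) → W_a/(P₁V₁) = 0.852.
Path (b) isothermal: W = P₁V₁ ln(V₂/V₁) → W_b/(P₁V₁) = 1.259.
W_a / W_b = 0.852 / 1.259 = 0.6767.

W_a / W_b ≈ 0.677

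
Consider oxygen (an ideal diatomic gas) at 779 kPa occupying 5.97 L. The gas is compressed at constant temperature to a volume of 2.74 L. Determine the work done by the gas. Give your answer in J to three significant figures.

Isothermal: W = nRT ln(V₂/V₁) = P₁V₁ ln(V₂/V₁).
P₁V₁ = (779 kPa)(5.97 L) = 4651 J.
W = 4651 × ln(2.74/5.97) = 4651 × -0.7788
W_by_gas = -3622 J.

W ≈ -3620 J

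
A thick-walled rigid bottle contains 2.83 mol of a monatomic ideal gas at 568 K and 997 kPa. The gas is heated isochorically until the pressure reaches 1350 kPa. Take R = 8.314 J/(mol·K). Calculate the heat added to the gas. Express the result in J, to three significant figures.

Q ≈ 7100 J

Constant volume ⇒ W = 0, so Q = ΔU = nCᵥΔT with Cᵥ = 3R/2 = 12.47 J/(mol·K).
At constant V, T₂/T₁ = P₂/P₁ ⇒ ΔT = T₁(P₂/P₁ − 1) = 568·(1350/997 − 1) = 201.1 K.
ΔU = (2.83)(12.47)(201.1) = 7098 J.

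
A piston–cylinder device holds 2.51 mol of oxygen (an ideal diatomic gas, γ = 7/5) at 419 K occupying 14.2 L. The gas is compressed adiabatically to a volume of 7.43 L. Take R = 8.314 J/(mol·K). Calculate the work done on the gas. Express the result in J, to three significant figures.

W ≈ 6460 J

Adiabatic: TV^(γ−1) = const with γ = 7/5.
T₂ = T₁ (V₁/V₂)^(γ−1) = 419 × (14.2/7.43)^0.4 = 419 × 1.296 = 542.9 K.
W_by = nCᵥ(T₁ − T₂) = (2.51)(20.79)(419 − 542.9) = -6465 J.
Work on gas = −W_by = 6465 J.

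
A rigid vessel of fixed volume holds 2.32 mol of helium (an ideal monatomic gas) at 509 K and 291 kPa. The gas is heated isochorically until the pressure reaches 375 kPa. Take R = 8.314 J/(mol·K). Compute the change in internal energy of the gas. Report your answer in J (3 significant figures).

ΔU ≈ 4250 J

Constant volume ⇒ W = 0, so Q = ΔU = nCᵥΔT with Cᵥ = 3R/2 = 12.47 J/(mol·K).
At constant V, T₂/T₁ = P₂/P₁ ⇒ ΔT = T₁(P₂/P₁ − 1) = 509·(375/291 − 1) = 146.9 K.
ΔU = (2.32)(12.47)(146.9) = 4251 J.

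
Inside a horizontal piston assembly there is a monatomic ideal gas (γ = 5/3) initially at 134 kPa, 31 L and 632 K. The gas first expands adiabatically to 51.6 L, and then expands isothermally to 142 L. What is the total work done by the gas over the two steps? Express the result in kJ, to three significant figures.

Step 1 (adiabatic): W = (P₁V₁ − P₂V₂)/(γ−1) = (4154 − 2958)/0.667 = 1795 J.
After step 1: P = 57.32 kPa, V = 51.6 L, T = 450 K.
Step 2 (isothermal): W = P₁V₁ ln(V₂/V₁) = (2958) ln(142/51.6) = 2994 J.
W_total = 1795 + 2994 = 4789 J.

W_total ≈ 4.79 kJ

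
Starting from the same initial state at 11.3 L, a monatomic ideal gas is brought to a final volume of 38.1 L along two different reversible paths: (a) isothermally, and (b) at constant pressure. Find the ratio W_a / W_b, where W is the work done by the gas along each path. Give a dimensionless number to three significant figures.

W_a / W_b ≈ 0.512

Path (a) isothermal: W = P₁V₁ ln(V₂/V₁) → W_a/(P₁V₁) = 1.215.
Path (b) isobaric: W = P₁(V₂ − V₁) → W_b/(P₁V₁) = 2.372.
W_a / W_b = 1.215 / 2.372 = 0.5125.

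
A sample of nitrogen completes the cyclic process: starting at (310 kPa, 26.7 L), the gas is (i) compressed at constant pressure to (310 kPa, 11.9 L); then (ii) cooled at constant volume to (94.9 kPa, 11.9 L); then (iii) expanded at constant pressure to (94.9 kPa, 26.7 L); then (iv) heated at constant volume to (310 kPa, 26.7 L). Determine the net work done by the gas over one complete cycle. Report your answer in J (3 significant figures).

Constant-volume legs do no work.
W(i) = (310)(11.9 − 26.7) = -4588 J; W(iii) = (94.9)(26.7 − 11.9) = 1405 J.
W_net = -4588 + 1405 = -3183 J (the counter-clockwise enclosed area).

W_net ≈ -3180 J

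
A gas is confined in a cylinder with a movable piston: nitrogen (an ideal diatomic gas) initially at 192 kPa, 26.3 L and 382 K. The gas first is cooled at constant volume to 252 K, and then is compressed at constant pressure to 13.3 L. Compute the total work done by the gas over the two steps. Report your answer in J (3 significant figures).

Step 1 (isochoric): W = 0 (constant volume).
After step 1: P = 126.7 kPa (V unchanged).
Step 2 (isobaric): W = PΔV = (126.7 kPa)(13.3 − 26.3 L) = -1647 J.
W_total = 0 − 1647 = -1647 J.

W_total ≈ -1650 J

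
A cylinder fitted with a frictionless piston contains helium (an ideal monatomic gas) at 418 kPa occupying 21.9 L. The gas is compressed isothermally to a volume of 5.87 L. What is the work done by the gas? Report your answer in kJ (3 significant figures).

Isothermal: W = nRT ln(V₂/V₁) = P₁V₁ ln(V₂/V₁).
P₁V₁ = (418 kPa)(21.9 L) = 9154 J.
W = 9154 × ln(5.87/21.9) = 9154 × -1.317
W_by_gas = -12053 J.

W ≈ -12.1 kJ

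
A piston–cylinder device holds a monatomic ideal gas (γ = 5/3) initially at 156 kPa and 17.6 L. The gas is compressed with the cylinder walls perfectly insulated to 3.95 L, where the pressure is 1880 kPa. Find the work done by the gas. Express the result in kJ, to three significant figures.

W ≈ -7.02 kJ

Adiabatic: W = (P₁V₁ − P₂V₂)/(γ − 1) with γ = 5/3.
P₁V₁ = 2746 J, P₂V₂ = 7426 J.
W = (2746 − 7426) / 0.6667 = -7021 J.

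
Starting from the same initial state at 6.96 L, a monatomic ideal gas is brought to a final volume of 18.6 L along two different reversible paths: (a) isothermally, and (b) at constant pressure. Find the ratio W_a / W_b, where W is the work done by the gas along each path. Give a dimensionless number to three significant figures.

Path (a) isothermal: W = P₁V₁ ln(V₂/V₁) → W_a/(P₁V₁) = 0.983.
Path (b) isobaric: W = P₁(V₂ − V₁) → W_b/(P₁V₁) = 1.672.
W_a / W_b = 0.983 / 1.672 = 0.5878.

W_a / W_b ≈ 0.588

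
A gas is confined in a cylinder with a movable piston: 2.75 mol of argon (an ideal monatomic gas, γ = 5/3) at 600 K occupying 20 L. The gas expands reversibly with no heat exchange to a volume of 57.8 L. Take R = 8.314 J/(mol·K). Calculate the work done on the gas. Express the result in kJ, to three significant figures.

W ≈ -10.4 kJ

Adiabatic: TV^(γ−1) = const with γ = 5/3.
T₂ = T₁ (V₁/V₂)^(γ−1) = 600 × (20/57.8)^0.667 = 600 × 0.4929 = 295.7 K.
W_by = nCᵥ(T₁ − T₂) = (2.75)(12.47)(600 − 295.7) = 10435 J.
Work on gas = −W_by = -10435 J.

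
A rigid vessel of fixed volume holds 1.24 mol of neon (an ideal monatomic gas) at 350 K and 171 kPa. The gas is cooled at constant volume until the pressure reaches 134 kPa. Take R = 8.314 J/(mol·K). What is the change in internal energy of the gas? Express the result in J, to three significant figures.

ΔU ≈ -1170 J

Constant volume ⇒ W = 0, so Q = ΔU = nCᵥΔT with Cᵥ = 3R/2 = 12.47 J/(mol·K).
At constant V, T₂/T₁ = P₂/P₁ ⇒ ΔT = T₁(P₂/P₁ − 1) = 350·(134/171 − 1) = -75.73 K.
ΔU = (1.24)(12.47)(-75.73) = -1171 J.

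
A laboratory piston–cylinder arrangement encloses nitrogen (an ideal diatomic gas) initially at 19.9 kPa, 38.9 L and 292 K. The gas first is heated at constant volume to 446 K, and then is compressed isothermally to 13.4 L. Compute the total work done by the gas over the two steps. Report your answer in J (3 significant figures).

W_total ≈ -1260 J

Step 1 (isochoric): W = 0 (constant volume).
After step 1: P = 30.4 kPa (V unchanged).
Step 2 (isothermal): W = P₁V₁ ln(V₂/V₁) = (1182) ln(13.4/38.9) = -1260 J.
W_total = 0 − 1260 = -1260 J.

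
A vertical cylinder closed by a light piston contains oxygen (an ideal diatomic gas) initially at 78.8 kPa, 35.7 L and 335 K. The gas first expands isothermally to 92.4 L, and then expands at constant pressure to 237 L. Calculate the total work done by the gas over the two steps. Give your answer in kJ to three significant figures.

Step 1 (isothermal): W = P₁V₁ ln(V₂/V₁) = (2813) ln(92.4/35.7) = 2675 J.
After step 1: P = 30.45 kPa, V = 92.4 L, T = 335 K.
Step 2 (isobaric): W = PΔV = (30.45 kPa)(237 − 92.4 L) = 4402 J.
W_total = 2675 + 4402 = 7078 J.

W_total ≈ 7.08 kJ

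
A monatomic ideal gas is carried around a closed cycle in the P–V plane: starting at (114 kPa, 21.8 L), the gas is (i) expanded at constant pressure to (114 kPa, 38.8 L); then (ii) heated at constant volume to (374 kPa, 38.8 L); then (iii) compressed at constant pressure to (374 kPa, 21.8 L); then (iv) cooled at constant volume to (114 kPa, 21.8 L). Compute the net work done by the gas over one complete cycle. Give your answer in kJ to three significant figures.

Constant-volume legs do no work.
W(i) = (114)(38.8 − 21.8) = 1938 J; W(iii) = (374)(21.8 − 38.8) = -6358 J.
W_net = 1938 − 6358 = -4420 J (the counter-clockwise enclosed area).

W_net ≈ -4.42 kJ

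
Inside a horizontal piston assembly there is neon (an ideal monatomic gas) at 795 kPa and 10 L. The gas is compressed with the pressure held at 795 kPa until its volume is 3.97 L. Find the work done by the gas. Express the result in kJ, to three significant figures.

W ≈ -4.79 kJ

Isobaric: W = P ΔV.
W = (795 kPa)(3.97 − 10 L) = (795)(-6.03) = -4794 J.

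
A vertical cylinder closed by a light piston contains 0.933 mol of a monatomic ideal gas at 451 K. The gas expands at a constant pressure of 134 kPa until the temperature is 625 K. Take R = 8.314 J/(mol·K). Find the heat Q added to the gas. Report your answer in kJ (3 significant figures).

Isobaric: W = nRΔT = (0.933)(8.314)(174) = 1350 J.
ΔU = nCᵥΔT with Cᵥ = 3R/2: ΔU = (0.933)(12.47)(174) = 2025 J.
Q = ΔU + W = 2025 + 1350 = 3374 J.

Q ≈ 3.37 kJ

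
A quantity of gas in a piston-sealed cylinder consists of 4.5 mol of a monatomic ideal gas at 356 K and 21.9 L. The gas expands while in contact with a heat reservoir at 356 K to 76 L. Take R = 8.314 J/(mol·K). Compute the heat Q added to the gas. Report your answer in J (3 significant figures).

Q ≈ 16600 J

Isothermal ⇒ ΔU = 0, so Q = W = nRT ln(V₂/V₁).
Q = (4.5)(8.314)(356) ln(76/21.9) = 13319 × 1.244 = 16572 J.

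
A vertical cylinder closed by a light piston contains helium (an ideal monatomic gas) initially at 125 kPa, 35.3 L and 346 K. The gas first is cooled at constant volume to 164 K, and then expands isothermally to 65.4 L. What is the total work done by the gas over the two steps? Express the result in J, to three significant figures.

W_total ≈ 1290 J

Step 1 (isochoric): W = 0 (constant volume).
After step 1: P = 59.25 kPa (V unchanged).
Step 2 (isothermal): W = P₁V₁ ln(V₂/V₁) = (2091) ln(65.4/35.3) = 1290 J.
W_total = 0 + 1290 = 1290 J.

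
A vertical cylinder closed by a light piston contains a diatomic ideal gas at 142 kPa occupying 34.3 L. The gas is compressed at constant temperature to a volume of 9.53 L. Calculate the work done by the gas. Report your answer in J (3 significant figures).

W ≈ -6240 J

Isothermal: W = nRT ln(V₂/V₁) = P₁V₁ ln(V₂/V₁).
P₁V₁ = (142 kPa)(34.3 L) = 4871 J.
W = 4871 × ln(9.53/34.3) = 4871 × -1.281
W_by_gas = -6238 J.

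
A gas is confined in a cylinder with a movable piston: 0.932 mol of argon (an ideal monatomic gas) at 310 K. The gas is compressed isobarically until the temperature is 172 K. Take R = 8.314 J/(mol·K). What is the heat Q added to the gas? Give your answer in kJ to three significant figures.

Isobaric: W = nRΔT = (0.932)(8.314)(-138) = -1069 J.
ΔU = nCᵥΔT with Cᵥ = 3R/2: ΔU = (0.932)(12.47)(-138) = -1604 J.
Q = ΔU + W = -1604 − 1069 = -2673 J.

Q ≈ -2.67 kJ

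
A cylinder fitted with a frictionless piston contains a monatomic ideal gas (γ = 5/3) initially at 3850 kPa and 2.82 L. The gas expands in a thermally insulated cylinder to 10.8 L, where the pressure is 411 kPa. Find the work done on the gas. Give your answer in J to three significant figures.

W ≈ -9630 J

Adiabatic: W = (P₁V₁ − P₂V₂)/(γ − 1) with γ = 5/3.
P₁V₁ = 10857 J, P₂V₂ = 4439 J.
W = (10857 − 4439) / 0.6667 = 9627 J.
Work on gas = −W_by = -9627 J.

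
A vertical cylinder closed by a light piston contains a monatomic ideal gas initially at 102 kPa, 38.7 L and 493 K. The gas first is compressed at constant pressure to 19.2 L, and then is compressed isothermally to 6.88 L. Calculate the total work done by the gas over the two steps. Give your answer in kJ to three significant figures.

W_total ≈ -4.00 kJ

Step 1 (isobaric): W = PΔV = (102 kPa)(19.2 − 38.7 L) = -1989 J.
After step 1: P = 102 kPa, V = 19.2 L, T = 244.6 K.
Step 2 (isothermal): W = P₁V₁ ln(V₂/V₁) = (1958) ln(6.88/19.2) = -2010 J.
W_total = -1989 − 2010 = -3999 J.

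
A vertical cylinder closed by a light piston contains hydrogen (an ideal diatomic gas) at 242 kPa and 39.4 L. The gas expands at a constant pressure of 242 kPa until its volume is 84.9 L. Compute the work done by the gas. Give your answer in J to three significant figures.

W ≈ 11000 J

Isobaric: W = P ΔV.
W = (242 kPa)(84.9 − 39.4 L) = (242)(45.5) = 11011 J.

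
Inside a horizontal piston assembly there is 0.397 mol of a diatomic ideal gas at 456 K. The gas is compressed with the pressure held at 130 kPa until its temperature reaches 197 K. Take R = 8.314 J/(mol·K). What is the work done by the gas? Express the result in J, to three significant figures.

Isobaric: W = P ΔV = nR ΔT.
W = (0.397)(8.314)(197 − 456) = -854.9 J.

W ≈ -855 J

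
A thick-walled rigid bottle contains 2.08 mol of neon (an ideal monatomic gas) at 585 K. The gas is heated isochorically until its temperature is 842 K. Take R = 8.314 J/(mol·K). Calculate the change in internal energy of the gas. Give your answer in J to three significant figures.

ΔU ≈ 6670 J

Constant volume ⇒ W = 0, so Q = ΔU = nCᵥΔT with Cᵥ = 3R/2 = 12.47 J/(mol·K).
ΔU = (2.08)(12.47)(842 − 585) = 6666 J.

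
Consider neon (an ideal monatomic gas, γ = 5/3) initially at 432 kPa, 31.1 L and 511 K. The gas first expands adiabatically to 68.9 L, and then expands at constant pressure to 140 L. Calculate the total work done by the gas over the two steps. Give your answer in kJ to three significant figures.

Step 1 (adiabatic): W = (P₁V₁ − P₂V₂)/(γ−1) = (13435 − 7906)/0.667 = 8294 J.
After step 1: P = 114.7 kPa, V = 68.9 L, T = 300.7 K.
Step 2 (isobaric): W = PΔV = (114.7 kPa)(140 − 68.9 L) = 8158 J.
W_total = 8294 + 8158 = 16452 J.

W_total ≈ 16.5 kJ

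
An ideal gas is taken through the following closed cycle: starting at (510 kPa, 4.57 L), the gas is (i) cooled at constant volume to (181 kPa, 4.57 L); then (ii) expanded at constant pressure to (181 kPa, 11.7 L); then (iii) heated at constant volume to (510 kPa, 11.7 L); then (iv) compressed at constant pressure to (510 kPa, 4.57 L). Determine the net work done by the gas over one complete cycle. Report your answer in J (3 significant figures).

Constant-volume legs do no work.
W(ii) = (181)(11.7 − 4.57) = 1291 J; W(iv) = (510)(4.57 − 11.7) = -3636 J.
W_net = 1291 − 3636 = -2346 J (the counter-clockwise enclosed area).

W_net ≈ -2350 J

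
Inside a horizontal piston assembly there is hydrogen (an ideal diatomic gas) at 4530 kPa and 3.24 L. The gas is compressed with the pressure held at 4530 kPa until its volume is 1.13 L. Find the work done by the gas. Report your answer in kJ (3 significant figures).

Isobaric: W = P ΔV.
W = (4530 kPa)(1.13 − 3.24 L) = (4530)(-2.11) = -9558 J.

W ≈ -9.56 kJ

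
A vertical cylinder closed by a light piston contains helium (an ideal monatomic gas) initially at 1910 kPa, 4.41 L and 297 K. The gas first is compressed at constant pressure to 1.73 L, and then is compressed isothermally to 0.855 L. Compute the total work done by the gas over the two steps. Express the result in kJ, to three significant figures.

Step 1 (isobaric): W = PΔV = (1910 kPa)(1.73 − 4.41 L) = -5119 J.
After step 1: P = 1910 kPa, V = 1.73 L, T = 116.5 K.
Step 2 (isothermal): W = P₁V₁ ln(V₂/V₁) = (3304) ln(0.855/1.73) = -2329 J.
W_total = -5119 − 2329 = -7448 J.

W_total ≈ -7.45 kJ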